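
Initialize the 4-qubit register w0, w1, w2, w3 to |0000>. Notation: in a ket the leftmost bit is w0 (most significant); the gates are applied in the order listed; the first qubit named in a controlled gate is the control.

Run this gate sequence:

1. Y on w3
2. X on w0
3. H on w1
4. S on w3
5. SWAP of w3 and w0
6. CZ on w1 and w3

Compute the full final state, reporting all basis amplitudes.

The resulting statevector has amplitude -sqrt(2)/2 on |1001>, sqrt(2)/2 on |1101>, and 0 on every other basis state.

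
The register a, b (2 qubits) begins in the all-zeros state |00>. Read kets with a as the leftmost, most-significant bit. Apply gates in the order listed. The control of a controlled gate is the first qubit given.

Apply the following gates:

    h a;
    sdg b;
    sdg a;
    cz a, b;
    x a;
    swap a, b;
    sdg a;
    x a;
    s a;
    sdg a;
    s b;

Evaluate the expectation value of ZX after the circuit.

In the final state, ZX has expectation 1.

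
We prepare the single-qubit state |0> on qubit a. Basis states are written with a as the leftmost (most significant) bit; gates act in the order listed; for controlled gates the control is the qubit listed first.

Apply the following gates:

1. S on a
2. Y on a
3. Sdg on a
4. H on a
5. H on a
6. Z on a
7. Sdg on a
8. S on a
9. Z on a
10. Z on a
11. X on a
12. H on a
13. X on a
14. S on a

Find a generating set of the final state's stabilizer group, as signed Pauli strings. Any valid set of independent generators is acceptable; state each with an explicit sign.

The stabilizer group can be generated by +Y, among other valid generating sets.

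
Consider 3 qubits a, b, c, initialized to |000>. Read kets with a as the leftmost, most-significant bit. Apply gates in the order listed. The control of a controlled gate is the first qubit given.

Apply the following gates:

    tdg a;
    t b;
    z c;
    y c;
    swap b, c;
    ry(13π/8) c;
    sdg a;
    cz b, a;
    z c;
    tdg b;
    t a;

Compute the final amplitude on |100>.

The amplitude on |100> is 0.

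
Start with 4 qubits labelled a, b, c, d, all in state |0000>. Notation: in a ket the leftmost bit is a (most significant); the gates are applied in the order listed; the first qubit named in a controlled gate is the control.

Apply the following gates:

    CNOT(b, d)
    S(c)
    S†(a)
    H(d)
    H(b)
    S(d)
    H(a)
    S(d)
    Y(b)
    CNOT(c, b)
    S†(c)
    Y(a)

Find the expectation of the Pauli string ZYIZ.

The expectation value of ZYIZ is 0.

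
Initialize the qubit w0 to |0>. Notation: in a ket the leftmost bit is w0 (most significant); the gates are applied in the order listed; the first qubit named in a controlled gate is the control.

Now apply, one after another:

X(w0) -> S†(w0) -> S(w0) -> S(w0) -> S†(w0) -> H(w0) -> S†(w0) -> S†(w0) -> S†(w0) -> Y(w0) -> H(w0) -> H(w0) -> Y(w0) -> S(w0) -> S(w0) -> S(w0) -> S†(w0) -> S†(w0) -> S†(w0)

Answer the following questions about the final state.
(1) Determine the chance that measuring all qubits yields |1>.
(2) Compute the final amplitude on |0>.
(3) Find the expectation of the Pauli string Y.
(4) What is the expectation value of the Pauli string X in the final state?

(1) Outcome |1> occurs with probability 1/2. Key observation: steps 8-15 multiply out to the identity, so the circuit reduces to the remaining gates.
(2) The amplitude on |0> is sqrt(2)/2.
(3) In the final state, Y has expectation -1.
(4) In the final state, X has expectation 0.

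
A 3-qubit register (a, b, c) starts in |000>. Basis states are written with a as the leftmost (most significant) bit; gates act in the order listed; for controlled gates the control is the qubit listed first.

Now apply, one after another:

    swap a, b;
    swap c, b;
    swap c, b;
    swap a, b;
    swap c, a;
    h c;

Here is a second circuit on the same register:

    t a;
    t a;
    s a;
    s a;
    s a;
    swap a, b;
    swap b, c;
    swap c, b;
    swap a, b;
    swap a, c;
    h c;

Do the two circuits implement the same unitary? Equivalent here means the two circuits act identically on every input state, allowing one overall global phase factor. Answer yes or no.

Yes, they are equivalent — the unitaries differ by at most a global phase.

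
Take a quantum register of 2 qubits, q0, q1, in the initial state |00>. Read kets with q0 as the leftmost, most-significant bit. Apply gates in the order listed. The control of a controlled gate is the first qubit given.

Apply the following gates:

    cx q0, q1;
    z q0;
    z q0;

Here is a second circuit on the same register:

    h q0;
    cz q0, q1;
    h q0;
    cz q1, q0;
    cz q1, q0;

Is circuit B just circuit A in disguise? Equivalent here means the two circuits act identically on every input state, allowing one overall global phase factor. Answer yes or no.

No — the two circuits implement different unitaries, even allowing a global phase.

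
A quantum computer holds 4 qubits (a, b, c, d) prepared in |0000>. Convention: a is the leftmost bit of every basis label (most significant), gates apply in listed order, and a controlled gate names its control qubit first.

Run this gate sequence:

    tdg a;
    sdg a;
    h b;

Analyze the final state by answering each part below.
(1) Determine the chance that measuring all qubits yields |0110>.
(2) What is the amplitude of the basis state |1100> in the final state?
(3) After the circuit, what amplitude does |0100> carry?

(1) Outcome |0110> occurs with probability 0.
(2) The final state's coefficient on |1100> equals 0.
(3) The final state's coefficient on |0100> equals sqrt(2)/2.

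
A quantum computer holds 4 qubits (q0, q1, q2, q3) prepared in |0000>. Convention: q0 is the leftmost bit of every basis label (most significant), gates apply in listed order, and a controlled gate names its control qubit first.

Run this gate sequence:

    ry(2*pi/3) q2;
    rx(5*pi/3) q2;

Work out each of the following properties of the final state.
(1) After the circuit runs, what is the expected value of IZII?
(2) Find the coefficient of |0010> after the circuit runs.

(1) In the final state, IZII has expectation 1.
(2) The final state's coefficient on |0010> equals -3/4 - I/4.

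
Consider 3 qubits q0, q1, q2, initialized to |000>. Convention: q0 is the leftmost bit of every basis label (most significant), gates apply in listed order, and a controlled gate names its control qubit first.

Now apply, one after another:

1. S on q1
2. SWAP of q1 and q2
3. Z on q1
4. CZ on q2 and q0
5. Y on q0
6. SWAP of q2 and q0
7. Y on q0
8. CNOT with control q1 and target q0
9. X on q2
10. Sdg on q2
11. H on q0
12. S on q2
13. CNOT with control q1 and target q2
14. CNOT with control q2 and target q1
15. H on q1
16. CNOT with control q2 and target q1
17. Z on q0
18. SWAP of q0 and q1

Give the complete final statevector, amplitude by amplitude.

The resulting statevector has amplitude -1/2 on |000>, 0 on |001>, -1/2 on |010>, 0 on |011>, -1/2 on |100>, 0 on |101>, -1/2 on |110>, 0 on |111>.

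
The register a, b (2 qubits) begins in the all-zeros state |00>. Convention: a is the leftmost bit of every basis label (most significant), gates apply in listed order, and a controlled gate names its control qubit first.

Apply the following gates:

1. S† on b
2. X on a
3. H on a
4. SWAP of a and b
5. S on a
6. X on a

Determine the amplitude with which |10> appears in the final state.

The amplitude on |10> is sqrt(2)/2.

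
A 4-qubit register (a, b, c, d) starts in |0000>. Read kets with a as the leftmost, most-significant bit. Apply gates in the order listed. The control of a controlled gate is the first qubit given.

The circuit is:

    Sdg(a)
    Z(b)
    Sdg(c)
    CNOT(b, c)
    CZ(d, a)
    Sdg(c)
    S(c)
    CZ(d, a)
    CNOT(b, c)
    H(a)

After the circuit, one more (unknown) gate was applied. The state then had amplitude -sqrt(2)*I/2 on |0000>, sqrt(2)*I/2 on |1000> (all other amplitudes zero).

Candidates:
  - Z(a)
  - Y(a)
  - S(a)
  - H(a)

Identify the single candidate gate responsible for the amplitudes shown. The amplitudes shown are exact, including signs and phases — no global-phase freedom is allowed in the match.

The unique candidate consistent with the amplitudes is Y(a).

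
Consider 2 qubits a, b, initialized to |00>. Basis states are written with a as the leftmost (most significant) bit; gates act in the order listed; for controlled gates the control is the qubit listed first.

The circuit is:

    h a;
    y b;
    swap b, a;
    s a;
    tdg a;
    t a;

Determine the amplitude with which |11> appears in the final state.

The final state's coefficient on |11> equals -sqrt(2)/2.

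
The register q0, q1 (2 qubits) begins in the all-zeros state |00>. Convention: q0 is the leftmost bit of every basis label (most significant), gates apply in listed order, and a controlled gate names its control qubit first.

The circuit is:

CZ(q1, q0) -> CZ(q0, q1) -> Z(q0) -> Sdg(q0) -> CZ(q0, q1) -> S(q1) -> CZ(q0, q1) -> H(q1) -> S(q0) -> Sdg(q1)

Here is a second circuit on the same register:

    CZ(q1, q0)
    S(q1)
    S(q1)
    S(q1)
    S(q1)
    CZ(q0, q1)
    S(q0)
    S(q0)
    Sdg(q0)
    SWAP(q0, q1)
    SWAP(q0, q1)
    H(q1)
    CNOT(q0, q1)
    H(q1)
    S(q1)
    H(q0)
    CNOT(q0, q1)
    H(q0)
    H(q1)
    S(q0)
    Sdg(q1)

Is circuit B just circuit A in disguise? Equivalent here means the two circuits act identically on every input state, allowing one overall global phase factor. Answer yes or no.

No — the two circuits implement different unitaries, even allowing a global phase.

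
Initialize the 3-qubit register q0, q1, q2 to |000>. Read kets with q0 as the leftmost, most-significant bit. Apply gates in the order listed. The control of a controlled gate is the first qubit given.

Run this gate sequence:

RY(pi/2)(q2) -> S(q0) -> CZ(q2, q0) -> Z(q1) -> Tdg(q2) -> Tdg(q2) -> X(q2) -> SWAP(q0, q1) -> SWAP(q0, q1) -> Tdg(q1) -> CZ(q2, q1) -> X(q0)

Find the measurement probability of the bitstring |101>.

The probability of measuring |101> is 1/2.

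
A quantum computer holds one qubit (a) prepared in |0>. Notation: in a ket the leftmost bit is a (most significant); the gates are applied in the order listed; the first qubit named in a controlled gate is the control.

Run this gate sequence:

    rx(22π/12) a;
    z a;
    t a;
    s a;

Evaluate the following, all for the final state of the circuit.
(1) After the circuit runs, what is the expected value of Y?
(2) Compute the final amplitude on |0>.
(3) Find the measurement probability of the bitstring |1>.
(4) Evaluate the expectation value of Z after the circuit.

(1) The expectation value of Y is sqrt(2)/4.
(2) |0> carries amplitude -sqrt(6)/4 - sqrt(2)/4 in the final state.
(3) Outcome |1> occurs with probability 1/2 - sqrt(3)/4.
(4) The expectation value of Z is sqrt(3)/2.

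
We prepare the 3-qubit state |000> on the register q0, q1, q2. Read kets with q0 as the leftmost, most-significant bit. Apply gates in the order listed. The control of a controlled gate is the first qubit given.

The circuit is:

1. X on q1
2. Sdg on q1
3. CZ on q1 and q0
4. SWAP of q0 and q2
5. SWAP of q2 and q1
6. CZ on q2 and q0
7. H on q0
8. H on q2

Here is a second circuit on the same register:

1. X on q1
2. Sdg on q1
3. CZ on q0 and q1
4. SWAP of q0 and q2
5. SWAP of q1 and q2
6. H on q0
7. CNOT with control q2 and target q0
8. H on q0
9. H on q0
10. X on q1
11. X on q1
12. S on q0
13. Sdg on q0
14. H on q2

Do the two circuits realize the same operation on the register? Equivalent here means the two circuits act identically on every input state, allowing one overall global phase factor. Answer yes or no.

Yes, they are equivalent — the unitaries differ by at most a global phase.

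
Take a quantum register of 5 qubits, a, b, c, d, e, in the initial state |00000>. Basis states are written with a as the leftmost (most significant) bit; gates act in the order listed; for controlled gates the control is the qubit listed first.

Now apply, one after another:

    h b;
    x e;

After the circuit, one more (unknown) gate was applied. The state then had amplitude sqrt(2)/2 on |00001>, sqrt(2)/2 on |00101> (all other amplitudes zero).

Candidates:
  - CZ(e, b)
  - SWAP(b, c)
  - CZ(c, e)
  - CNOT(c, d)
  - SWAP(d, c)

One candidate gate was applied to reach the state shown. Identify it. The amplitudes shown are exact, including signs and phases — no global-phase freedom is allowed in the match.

It was SWAP(b, c) that produced the state shown.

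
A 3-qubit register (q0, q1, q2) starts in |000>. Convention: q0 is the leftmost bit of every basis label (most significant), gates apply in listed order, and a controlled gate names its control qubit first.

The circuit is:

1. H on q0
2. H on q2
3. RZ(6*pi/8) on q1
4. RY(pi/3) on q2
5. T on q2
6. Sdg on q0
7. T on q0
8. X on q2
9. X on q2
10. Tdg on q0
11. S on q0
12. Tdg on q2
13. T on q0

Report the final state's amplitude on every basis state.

The final amplitudes are (1 - sqrt(3))*exp(5*I*pi/8)/4 on |000>, (-sqrt(3) - 1)*exp(5*I*pi/8)/4 on |001>, 0 on |010>, 0 on |011>, (1 - sqrt(3))*exp(7*I*pi/8)/4 on |100>, (-sqrt(3) - 1)*exp(7*I*pi/8)/4 on |101>, 0 on |110>, 0 on |111>.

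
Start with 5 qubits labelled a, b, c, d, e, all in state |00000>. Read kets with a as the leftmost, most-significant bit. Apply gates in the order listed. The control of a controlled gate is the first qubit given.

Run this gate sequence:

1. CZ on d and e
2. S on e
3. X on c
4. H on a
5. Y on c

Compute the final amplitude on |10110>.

The final state's coefficient on |10110> equals 0.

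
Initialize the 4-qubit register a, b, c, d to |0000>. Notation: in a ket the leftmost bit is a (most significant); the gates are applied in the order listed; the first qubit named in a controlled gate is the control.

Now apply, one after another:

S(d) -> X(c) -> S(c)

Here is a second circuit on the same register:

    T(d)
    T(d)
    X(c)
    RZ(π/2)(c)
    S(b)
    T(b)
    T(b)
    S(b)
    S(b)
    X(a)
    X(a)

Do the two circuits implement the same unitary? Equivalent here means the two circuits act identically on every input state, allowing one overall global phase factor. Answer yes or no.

Yes, they are equivalent — the unitaries differ by at most a global phase.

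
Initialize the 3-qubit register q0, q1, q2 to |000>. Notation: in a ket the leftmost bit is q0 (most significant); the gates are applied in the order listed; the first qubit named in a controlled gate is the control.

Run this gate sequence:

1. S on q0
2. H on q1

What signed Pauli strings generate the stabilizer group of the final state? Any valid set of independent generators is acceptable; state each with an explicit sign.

The final state is stabilized by the group generated by +IXI, +ZII, +IIZ; other independent generating sets are equally valid.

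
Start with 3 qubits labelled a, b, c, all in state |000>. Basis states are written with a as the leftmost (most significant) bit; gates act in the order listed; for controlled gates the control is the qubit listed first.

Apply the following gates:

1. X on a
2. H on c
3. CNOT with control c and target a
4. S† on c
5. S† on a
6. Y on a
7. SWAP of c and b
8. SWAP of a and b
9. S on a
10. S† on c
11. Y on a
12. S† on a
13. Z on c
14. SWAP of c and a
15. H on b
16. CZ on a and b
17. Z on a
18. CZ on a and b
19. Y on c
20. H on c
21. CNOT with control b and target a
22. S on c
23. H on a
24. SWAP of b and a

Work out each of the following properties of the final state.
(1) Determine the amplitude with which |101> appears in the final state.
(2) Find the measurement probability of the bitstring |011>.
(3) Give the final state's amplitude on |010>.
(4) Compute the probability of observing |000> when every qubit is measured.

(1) |101> carries amplitude -1/2 in the final state.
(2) The probability of measuring |011> is 0.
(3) The final state's coefficient on |010> equals I/2.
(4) Outcome |000> occurs with probability 1/4.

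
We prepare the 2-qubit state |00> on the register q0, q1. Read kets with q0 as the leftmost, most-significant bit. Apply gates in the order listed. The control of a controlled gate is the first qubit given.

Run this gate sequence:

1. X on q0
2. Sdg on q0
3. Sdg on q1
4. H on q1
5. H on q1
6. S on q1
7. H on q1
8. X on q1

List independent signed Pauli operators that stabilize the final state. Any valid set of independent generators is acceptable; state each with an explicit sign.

The stabilizer group can be generated by +IX, -ZI, among other valid generating sets.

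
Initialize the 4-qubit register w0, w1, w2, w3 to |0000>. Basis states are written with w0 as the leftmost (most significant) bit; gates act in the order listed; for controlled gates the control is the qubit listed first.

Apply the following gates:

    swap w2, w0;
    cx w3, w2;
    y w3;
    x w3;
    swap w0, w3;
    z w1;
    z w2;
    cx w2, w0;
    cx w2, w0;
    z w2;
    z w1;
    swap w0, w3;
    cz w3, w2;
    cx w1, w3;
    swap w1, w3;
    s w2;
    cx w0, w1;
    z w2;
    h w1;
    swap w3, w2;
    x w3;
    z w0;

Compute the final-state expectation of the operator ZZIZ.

The observable ZZIZ averages to 0. Key observation: steps 5-12 multiply out to the identity, so the circuit reduces to the remaining gates.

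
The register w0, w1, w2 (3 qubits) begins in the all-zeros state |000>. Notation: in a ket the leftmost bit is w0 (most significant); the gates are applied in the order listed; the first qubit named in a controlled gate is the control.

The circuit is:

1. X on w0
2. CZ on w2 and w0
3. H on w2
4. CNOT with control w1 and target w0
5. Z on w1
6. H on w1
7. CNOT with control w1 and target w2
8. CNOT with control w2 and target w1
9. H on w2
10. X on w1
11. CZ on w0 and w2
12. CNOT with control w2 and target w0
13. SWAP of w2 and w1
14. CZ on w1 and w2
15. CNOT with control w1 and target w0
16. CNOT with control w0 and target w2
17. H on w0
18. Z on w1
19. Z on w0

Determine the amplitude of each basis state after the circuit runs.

After the circuit, the state carries amplitude 1/2 on |000>, 1/2 on |001>, 0 on |010>, 0 on |011>, 1/2 on |100>, 1/2 on |101>, 0 on |110>, 0 on |111>.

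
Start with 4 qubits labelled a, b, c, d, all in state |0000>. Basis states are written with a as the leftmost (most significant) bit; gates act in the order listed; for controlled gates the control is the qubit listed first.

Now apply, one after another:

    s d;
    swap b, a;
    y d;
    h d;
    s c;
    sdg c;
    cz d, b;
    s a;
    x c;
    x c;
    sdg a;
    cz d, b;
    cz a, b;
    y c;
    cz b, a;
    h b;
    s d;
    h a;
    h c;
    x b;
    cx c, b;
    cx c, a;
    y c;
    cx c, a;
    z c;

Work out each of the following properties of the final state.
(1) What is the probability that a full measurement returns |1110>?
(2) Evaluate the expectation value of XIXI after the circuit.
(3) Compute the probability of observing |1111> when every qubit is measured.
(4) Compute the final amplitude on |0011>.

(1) The probability of measuring |1110> is 1/16. Key observation: steps 7-12 multiply out to the identity, so the circuit reduces to the remaining gates.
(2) In the final state, XIXI has expectation -1.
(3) A full measurement returns |1111> with probability 1/16.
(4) The amplitude on |0011> is 1/4.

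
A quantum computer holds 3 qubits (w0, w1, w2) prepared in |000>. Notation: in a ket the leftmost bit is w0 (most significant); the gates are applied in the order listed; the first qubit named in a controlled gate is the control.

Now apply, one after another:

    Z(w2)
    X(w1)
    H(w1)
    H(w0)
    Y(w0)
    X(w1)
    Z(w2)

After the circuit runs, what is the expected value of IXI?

In the final state, IXI has expectation -1.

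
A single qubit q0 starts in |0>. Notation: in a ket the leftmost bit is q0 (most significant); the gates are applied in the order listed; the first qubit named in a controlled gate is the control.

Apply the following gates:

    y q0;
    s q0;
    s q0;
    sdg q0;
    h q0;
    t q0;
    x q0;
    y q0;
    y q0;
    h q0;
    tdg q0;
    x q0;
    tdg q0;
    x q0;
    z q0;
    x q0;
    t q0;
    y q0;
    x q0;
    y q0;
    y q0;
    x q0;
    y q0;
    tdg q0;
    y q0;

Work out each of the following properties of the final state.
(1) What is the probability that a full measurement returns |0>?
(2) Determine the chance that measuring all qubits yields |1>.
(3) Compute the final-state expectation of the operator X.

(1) The probability of measuring |0> is 1/2 - sqrt(2)/4. Key observation: steps 17-24 multiply out to the identity, so the circuit reduces to the remaining gates.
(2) The probability of measuring |1> is sqrt(2)/4 + 1/2.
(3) The observable X averages to 0.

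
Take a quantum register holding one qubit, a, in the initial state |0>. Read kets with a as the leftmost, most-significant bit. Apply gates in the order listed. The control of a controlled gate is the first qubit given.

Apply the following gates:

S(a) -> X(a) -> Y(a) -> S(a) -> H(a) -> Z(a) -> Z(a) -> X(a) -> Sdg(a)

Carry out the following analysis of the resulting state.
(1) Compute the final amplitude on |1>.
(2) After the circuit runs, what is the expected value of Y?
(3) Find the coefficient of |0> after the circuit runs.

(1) The amplitude on |1> is -sqrt(2)/2.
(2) In the final state, Y has expectation -1.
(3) The amplitude on |0> is -sqrt(2)*I/2.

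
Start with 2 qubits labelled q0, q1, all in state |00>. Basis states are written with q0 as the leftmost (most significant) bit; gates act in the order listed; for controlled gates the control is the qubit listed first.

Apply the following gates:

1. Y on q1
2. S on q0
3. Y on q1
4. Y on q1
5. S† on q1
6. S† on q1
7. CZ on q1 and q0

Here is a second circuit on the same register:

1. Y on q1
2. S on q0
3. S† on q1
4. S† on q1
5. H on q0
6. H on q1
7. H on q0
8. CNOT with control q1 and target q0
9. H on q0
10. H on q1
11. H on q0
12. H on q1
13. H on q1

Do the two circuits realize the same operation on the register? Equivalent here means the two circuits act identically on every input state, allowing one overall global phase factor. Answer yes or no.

No: there is an input state on which the two circuits produce genuinely different outputs (not merely differing by a phase).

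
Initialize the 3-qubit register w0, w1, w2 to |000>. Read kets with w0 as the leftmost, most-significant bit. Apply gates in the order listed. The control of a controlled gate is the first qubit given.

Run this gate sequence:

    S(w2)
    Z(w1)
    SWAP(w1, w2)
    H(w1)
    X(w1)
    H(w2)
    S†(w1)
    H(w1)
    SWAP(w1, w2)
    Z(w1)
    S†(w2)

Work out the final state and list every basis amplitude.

After the circuit, the state carries amplitude sqrt(2)*(1 - I)/4 on |000>, sqrt(2)*(1 - I)/4 on |001>, sqrt(2)*(-1 + I)/4 on |010>, sqrt(2)*(-1 + I)/4 on |011>, 0 on |100>, 0 on |101>, 0 on |110>, 0 on |111>.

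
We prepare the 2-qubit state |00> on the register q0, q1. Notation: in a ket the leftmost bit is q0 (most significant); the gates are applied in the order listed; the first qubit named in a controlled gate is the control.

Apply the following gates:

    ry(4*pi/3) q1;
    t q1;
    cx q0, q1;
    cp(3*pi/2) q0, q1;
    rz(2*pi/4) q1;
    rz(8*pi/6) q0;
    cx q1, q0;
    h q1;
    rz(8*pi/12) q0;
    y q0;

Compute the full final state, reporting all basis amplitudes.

The final amplitudes are -sqrt(6)*exp(2*I*pi/3)/4 on |00>, sqrt(6)*exp(2*I*pi/3)/4 on |01>, sqrt(2)*exp(I*pi/4)/4 on |10>, sqrt(2)*exp(I*pi/4)/4 on |11>.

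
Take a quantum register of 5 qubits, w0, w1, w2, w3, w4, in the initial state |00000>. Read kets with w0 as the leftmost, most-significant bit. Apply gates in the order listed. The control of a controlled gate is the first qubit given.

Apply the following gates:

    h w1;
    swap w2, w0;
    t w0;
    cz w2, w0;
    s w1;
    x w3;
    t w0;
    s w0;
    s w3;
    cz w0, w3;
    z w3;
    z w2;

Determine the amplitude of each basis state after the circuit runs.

The resulting statevector has amplitude -sqrt(2)*I/2 on |00010>, sqrt(2)/2 on |01010>, and 0 on every other basis state.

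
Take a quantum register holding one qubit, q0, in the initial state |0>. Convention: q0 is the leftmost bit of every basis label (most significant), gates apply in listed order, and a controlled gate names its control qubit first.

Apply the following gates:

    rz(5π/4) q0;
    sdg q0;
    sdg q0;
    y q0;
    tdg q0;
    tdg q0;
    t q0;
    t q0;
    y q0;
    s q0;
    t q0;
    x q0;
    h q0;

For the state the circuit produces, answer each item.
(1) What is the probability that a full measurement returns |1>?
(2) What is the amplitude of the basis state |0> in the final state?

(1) A full measurement returns |1> with probability 1/2.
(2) The amplitude on |0> is -sqrt(2)*exp(3*I*pi/8)/2.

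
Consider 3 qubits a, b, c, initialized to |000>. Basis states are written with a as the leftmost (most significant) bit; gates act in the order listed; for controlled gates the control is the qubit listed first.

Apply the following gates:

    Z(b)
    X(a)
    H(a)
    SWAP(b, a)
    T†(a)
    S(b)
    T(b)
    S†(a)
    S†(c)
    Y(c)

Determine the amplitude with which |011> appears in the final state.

The amplitude on |011> is sqrt(2)*exp(I*pi/4)/2.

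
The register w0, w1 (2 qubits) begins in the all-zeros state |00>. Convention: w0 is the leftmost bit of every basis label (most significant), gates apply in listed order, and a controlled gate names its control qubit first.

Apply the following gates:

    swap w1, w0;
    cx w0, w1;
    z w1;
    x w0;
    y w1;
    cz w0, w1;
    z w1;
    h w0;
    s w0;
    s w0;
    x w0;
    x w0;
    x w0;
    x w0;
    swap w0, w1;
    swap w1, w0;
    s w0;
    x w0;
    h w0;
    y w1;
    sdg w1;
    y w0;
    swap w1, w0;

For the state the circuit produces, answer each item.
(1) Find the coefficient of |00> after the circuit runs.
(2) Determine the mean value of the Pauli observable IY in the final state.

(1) The final state's coefficient on |00> equals 1/2 + I/2. Key observation: gates 11-14 undo each other exactly, leaving only the rest of the circuit to track.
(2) The observable IY averages to 1.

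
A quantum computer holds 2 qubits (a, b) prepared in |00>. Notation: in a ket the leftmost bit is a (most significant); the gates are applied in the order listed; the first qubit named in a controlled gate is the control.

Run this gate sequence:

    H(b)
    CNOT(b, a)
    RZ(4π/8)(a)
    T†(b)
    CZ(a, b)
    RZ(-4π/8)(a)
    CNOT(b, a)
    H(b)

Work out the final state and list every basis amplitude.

The resulting statevector has amplitude 1/2 + exp(3*I*pi/4)/2 on |00>, 1/2 - exp(3*I*pi/4)/2 on |01>, 0 on |10>, 0 on |11>.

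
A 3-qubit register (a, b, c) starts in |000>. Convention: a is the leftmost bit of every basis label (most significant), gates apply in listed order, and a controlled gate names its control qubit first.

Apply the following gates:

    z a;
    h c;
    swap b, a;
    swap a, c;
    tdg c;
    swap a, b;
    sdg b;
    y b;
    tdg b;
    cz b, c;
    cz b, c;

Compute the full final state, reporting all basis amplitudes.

After the circuit, the state carries amplitude -sqrt(2)/2 on |000>, sqrt(2)*exp(I*pi/4)/2 on |010>, and 0 on every other basis state. Key observation: gates 10-11 undo each other exactly, leaving only the rest of the circuit to track.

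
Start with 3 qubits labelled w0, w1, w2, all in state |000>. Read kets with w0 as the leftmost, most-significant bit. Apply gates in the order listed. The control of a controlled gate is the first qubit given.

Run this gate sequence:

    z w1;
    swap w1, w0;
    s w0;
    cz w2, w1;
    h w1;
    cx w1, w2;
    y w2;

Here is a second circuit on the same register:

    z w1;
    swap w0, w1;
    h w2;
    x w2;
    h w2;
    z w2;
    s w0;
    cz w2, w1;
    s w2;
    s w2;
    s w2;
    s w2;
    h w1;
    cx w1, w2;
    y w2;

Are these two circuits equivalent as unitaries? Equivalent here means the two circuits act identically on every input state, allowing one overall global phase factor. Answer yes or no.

Yes, they are equivalent — the unitaries differ by at most a global phase.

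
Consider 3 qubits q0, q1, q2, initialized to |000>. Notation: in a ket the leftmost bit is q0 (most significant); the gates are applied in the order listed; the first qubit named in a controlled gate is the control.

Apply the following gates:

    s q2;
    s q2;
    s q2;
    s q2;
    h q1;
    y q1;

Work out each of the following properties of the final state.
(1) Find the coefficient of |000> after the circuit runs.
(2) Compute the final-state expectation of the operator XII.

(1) The final state's coefficient on |000> equals -sqrt(2)*I/2.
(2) In the final state, XII has expectation 0.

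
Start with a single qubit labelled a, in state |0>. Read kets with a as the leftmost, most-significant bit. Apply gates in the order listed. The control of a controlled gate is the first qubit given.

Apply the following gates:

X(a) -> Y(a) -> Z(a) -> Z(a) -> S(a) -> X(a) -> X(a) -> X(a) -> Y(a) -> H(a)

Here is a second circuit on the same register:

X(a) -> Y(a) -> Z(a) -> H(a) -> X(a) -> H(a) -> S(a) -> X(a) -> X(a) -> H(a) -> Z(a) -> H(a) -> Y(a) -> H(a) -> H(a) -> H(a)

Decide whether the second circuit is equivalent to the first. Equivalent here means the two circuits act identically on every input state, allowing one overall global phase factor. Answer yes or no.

Yes, they are equivalent — the unitaries differ by at most a global phase.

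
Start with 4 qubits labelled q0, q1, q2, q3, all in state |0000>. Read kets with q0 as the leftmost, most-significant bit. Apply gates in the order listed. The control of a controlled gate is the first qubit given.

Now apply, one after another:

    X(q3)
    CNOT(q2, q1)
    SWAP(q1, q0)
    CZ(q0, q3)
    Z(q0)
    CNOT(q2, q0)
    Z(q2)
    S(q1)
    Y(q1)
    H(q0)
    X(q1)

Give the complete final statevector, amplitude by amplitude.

After the circuit, the state carries amplitude sqrt(2)*I/2 on |0001>, sqrt(2)*I/2 on |1001>, and 0 on every other basis state.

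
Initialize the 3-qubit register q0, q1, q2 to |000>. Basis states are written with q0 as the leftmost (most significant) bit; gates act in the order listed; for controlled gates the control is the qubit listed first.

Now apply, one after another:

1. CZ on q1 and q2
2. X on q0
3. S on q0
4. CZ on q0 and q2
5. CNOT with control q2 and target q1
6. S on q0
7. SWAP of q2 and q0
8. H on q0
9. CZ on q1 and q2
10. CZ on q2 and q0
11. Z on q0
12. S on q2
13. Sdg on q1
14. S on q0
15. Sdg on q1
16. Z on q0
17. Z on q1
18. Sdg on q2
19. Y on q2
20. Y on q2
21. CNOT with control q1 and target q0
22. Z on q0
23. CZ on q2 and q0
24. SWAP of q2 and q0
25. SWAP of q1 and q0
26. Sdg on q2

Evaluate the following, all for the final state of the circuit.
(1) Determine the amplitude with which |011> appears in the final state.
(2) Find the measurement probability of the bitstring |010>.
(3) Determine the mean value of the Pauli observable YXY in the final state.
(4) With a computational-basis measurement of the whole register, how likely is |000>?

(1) The final state's coefficient on |011> equals sqrt(2)/2.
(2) The probability of measuring |010> is 1/2.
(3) The expectation value of YXY is 0.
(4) The probability of measuring |000> is 0.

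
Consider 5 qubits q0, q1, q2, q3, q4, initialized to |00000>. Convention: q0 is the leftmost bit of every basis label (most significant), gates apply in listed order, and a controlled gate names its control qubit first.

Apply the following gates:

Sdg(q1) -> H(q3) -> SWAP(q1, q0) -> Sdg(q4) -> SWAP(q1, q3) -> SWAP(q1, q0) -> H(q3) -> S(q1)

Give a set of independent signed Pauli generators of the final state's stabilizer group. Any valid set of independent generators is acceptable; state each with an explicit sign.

One valid set of independent stabilizer generators is +XIIII, +IIIXI, +IZIII, +IIZII, +IIIIZ (any independent generating set of the same group is equally correct).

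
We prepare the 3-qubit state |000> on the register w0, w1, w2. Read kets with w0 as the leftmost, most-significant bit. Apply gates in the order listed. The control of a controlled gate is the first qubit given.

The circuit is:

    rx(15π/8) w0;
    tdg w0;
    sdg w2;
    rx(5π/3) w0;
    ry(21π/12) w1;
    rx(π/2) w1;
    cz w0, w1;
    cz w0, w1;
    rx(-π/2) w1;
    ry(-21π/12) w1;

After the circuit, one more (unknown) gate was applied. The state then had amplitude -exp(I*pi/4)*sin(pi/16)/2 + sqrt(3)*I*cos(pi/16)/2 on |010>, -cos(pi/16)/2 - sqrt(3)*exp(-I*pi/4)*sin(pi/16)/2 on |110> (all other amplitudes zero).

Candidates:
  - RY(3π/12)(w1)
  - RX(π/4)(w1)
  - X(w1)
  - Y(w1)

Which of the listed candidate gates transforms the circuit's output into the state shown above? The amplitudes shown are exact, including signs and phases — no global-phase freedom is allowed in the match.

It was Y(w1) that produced the state shown. Key observation: the block from step 5 through step 10 cancels to the identity and can be dropped.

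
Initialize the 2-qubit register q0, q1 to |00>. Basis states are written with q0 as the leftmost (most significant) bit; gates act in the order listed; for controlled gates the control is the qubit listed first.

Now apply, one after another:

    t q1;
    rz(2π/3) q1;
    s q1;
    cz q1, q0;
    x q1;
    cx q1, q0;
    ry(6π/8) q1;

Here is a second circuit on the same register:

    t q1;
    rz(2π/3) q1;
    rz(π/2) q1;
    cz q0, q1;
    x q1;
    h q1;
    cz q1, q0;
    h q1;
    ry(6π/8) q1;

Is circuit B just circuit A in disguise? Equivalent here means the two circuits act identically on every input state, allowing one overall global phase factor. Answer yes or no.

No — the two circuits implement different unitaries, even allowing a global phase.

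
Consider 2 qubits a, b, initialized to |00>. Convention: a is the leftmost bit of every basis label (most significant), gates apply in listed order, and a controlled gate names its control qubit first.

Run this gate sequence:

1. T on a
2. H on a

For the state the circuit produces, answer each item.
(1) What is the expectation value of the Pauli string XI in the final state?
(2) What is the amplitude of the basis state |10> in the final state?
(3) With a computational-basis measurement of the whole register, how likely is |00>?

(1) The observable XI averages to 1.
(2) The amplitude on |10> is sqrt(2)/2.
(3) The probability of measuring |00> is 1/2.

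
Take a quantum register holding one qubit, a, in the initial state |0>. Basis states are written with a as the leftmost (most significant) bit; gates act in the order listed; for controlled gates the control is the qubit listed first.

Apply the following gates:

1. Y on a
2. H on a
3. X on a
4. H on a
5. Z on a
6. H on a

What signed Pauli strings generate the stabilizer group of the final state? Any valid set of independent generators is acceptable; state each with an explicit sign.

The stabilizer group can be generated by -X, among other valid generating sets. Key observation: the block from step 2 through step 5 cancels to the identity and can be dropped.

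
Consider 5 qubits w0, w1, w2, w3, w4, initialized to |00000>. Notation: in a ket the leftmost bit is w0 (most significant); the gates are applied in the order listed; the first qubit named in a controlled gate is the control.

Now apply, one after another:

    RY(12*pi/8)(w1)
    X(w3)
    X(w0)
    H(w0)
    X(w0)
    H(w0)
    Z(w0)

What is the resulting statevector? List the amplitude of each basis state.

The final amplitudes are -sqrt(2)/2 on |10010>, sqrt(2)/2 on |11010>, and 0 on every other basis state. Key observation: the block from step 4 through step 7 cancels to the identity and can be dropped.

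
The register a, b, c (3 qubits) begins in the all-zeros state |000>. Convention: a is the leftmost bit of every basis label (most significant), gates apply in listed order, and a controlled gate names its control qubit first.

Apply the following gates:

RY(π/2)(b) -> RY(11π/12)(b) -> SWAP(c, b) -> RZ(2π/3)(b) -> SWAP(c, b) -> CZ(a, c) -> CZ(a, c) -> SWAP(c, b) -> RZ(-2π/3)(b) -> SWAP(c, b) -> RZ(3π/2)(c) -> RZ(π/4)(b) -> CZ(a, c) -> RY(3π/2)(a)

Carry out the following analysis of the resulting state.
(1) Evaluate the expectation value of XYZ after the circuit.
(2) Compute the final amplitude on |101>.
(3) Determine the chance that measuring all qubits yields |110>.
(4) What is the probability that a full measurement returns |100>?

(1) The observable XYZ averages to 1/4 + sqrt(3)/4.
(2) |101> carries amplitude 0 in the final state.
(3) A full measurement returns |110> with probability -sqrt(2)/16 + sqrt(6)/16 + 1/4.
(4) A full measurement returns |100> with probability -sqrt(6)/16 + sqrt(2)/16 + 1/4.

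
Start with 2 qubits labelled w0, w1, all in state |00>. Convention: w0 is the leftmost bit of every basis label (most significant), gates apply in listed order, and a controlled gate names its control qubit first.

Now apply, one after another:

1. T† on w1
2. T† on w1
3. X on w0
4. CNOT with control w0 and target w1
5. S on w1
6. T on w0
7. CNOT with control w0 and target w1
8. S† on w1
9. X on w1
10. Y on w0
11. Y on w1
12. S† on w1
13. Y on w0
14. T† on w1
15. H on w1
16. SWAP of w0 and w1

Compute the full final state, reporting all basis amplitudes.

The resulting statevector has amplitude 0 on |00>, sqrt(2)*exp(I*pi/4)/2 on |01>, 0 on |10>, sqrt(2)*exp(I*pi/4)/2 on |11>.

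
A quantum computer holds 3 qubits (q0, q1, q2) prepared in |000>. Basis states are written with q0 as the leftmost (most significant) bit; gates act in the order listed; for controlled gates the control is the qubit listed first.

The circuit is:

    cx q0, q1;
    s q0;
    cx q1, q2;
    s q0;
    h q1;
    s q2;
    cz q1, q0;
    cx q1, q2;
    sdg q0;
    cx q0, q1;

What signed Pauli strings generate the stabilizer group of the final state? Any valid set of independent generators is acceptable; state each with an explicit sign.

One valid set of independent stabilizer generators is +IXX, +ZII, +IZZ (any independent generating set of the same group is equally correct).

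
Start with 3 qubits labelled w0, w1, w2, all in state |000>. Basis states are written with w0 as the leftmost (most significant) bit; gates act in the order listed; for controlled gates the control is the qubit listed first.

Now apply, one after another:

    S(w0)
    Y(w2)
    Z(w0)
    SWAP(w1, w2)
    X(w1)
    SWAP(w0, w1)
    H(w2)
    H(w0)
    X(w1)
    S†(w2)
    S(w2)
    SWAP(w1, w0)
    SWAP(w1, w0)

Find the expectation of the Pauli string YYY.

The observable YYY averages to 0.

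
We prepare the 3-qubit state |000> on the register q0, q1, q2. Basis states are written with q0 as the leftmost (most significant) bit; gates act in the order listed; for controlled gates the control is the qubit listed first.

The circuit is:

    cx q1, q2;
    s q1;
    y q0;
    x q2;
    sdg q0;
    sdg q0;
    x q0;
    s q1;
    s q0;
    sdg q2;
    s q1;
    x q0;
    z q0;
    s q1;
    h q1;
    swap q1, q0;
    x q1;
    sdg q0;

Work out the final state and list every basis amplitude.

After the circuit, the state carries amplitude sqrt(2)/2 on |001>, -sqrt(2)*I/2 on |101>, and 0 on every other basis state.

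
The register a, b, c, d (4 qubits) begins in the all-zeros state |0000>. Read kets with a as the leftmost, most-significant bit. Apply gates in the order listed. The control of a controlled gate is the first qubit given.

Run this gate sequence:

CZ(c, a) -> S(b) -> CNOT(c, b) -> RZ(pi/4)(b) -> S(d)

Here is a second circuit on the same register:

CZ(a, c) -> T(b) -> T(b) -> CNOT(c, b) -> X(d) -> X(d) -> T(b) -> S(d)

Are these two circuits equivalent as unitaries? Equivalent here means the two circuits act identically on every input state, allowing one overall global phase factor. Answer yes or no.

Yes: on every input state the two circuits agree up to one overall phase factor.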